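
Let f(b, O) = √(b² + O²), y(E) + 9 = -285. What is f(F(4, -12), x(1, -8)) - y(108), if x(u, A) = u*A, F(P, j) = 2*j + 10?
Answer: 294 + 2*√65 ≈ 310.12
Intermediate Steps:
F(P, j) = 10 + 2*j
y(E) = -294 (y(E) = -9 - 285 = -294)
x(u, A) = A*u
f(b, O) = √(O² + b²)
f(F(4, -12), x(1, -8)) - y(108) = √((-8*1)² + (10 + 2*(-12))²) - 1*(-294) = √((-8)² + (10 - 24)²) + 294 = √(64 + (-14)²) + 294 = √(64 + 196) + 294 = √260 + 294 = 2*√65 + 294 = 294 + 2*√65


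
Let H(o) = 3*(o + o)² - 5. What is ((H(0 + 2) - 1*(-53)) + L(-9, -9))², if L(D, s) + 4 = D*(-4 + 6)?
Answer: 5476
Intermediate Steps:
H(o) = -5 + 12*o² (H(o) = 3*(2*o)² - 5 = 3*(4*o²) - 5 = 12*o² - 5 = -5 + 12*o²)
L(D, s) = -4 + 2*D (L(D, s) = -4 + D*(-4 + 6) = -4 + D*2 = -4 + 2*D)
((H(0 + 2) - 1*(-53)) + L(-9, -9))² = (((-5 + 12*(0 + 2)²) - 1*(-53)) + (-4 + 2*(-9)))² = (((-5 + 12*2²) + 53) + (-4 - 18))² = (((-5 + 12*4) + 53) - 22)² = (((-5 + 48) + 53) - 22)² = ((43 + 53) - 22)² = (96 - 22)² = 74² = 5476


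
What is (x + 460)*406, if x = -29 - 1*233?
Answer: 80388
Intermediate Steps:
x = -262 (x = -29 - 233 = -262)
(x + 460)*406 = (-262 + 460)*406 = 198*406 = 80388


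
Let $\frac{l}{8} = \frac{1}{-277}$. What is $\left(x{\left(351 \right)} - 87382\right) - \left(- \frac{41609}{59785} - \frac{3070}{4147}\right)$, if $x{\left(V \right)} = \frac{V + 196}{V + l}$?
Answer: $- \frac{17406006613556358}{199201244905} \approx -87379.0$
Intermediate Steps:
$l = - \frac{8}{277}$ ($l = \frac{8}{-277} = 8 \left(- \frac{1}{277}\right) = - \frac{8}{277} \approx -0.028881$)
$x{\left(V \right)} = \frac{196 + V}{- \frac{8}{277} + V}$ ($x{\left(V \right)} = \frac{V + 196}{V - \frac{8}{277}} = \frac{196 + V}{- \frac{8}{277} + V}$)
$\left(x{\left(351 \right)} - 87382\right) - \left(- \frac{41609}{59785} - \frac{3070}{4147}\right) = \left(\frac{277 \left(196 + 351\right)}{-8 + 277 \cdot 351} - 87382\right) - \left(- \frac{41609}{59785} - \frac{3070}{4147}\right) = \left(277 \frac{1}{-8 + 97227} \cdot 547 - 87382\right) - - \frac{2942913}{2048995} = \left(277 \cdot \frac{1}{97219} \cdot 547 - 87382\right) + \left(\frac{3070}{4147} + \frac{41609}{59785}\right) = \left(277 \cdot \frac{1}{97219} \cdot 547 - 87382\right) + \frac{2942913}{2048995} = \left(\frac{151519}{97219} - 87382\right) + \frac{2942913}{2048995} = - \frac{8495039139}{97219} + \frac{2942913}{2048995} = - \frac{17406006613556358}{199201244905}$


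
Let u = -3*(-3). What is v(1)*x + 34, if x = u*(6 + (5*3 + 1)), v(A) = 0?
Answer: 34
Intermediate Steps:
u = 9
x = 198 (x = 9*(6 + (5*3 + 1)) = 9*(6 + (15 + 1)) = 9*(6 + 16) = 9*22 = 198)
v(1)*x + 34 = 0*198 + 34 = 0 + 34 = 34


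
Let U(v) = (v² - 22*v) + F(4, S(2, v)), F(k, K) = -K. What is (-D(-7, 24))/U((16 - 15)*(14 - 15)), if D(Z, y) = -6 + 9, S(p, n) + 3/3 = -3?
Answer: -⅑ ≈ -0.11111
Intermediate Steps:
S(p, n) = -4 (S(p, n) = -1 - 3 = -4)
D(Z, y) = 3
U(v) = 4 + v² - 22*v (U(v) = (v² - 22*v) - 1*(-4) = (v² - 22*v) + 4 = 4 + v² - 22*v)
(-D(-7, 24))/U((16 - 15)*(14 - 15)) = (-1*3)/(4 + ((16 - 15)*(14 - 15))² - 22*(16 - 15)*(14 - 15)) = -3/(4 + (1*(-1))² - 22*(-1)) = -3/(4 + (-1)² - 22*(-1)) = -3/(4 + 1 + 22) = -3/27 = -3*1/27 = -⅑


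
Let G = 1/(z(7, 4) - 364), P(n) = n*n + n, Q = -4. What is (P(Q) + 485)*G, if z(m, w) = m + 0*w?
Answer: -71/51 ≈ -1.3922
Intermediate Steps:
P(n) = n + n² (P(n) = n² + n = n + n²)
z(m, w) = m (z(m, w) = m + 0 = m)
G = -1/357 (G = 1/(7 - 364) = 1/(-357) = -1/357 ≈ -0.0028011)
(P(Q) + 485)*G = (-4*(1 - 4) + 485)*(-1/357) = (-4*(-3) + 485)*(-1/357) = (12 + 485)*(-1/357) = 497*(-1/357) = -71/51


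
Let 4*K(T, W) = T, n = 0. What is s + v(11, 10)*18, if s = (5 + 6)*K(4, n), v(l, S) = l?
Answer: 209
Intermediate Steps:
K(T, W) = T/4
s = 11 (s = (5 + 6)*((1/4)*4) = 11*1 = 11)
s + v(11, 10)*18 = 11 + 11*18 = 11 + 198 = 209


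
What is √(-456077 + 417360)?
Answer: I*√38717 ≈ 196.77*I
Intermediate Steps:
√(-456077 + 417360) = √(-38717) = I*√38717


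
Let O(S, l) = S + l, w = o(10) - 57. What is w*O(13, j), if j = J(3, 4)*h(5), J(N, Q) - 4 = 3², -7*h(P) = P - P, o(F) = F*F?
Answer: 559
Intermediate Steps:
o(F) = F²
h(P) = 0 (h(P) = -(P - P)/7 = -⅐*0 = 0)
J(N, Q) = 13 (J(N, Q) = 4 + 3² = 4 + 9 = 13)
w = 43 (w = 10² - 57 = 100 - 57 = 43)
j = 0 (j = 13*0 = 0)
w*O(13, j) = 43*(13 + 0) = 43*13 = 559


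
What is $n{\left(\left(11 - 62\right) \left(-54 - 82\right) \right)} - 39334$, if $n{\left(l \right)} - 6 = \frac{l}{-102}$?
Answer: $-39396$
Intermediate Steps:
$n{\left(l \right)} = 6 - \frac{l}{102}$ ($n{\left(l \right)} = 6 + \frac{l}{-102} = 6 + l \left(- \frac{1}{102}\right) = 6 - \frac{l}{102}$)
$n{\left(\left(11 - 62\right) \left(-54 - 82\right) \right)} - 39334 = \left(6 - \frac{\left(11 - 62\right) \left(-54 - 82\right)}{102}\right) - 39334 = \left(6 - \frac{\left(-51\right) \left(-136\right)}{102}\right) - 39334 = \left(6 - 68\right) - 39334 = -62 - 39334 = -39396$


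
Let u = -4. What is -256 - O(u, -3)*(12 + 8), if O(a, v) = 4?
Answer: -336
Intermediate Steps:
-256 - O(u, -3)*(12 + 8) = -256 - 4*(12 + 8) = -256 - 4*20 = -256 - 1*80 = -256 - 80 = -336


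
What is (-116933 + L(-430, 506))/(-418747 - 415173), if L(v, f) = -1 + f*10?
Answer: 55937/416960 ≈ 0.13415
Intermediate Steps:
L(v, f) = -1 + 10*f
(-116933 + L(-430, 506))/(-418747 - 415173) = (-116933 + (-1 + 10*506))/(-418747 - 415173) = (-116933 + (-1 + 5060))/(-833920) = (-116933 + 5059)*(-1/833920) = -111874*(-1/833920) = 55937/416960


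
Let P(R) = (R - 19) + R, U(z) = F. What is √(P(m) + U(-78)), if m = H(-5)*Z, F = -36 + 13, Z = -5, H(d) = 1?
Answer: 2*I*√13 ≈ 7.2111*I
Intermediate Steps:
F = -23
m = -5 (m = 1*(-5) = -5)
U(z) = -23
P(R) = -19 + 2*R (P(R) = (-19 + R) + R = -19 + 2*R)
√(P(m) + U(-78)) = √((-19 + 2*(-5)) - 23) = √((-19 - 10) - 23) = √(-29 - 23) = √(-52) = 2*I*√13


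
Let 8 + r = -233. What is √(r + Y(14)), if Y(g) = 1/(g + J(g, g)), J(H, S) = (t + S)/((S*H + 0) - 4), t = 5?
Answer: I*√1765491865/2707 ≈ 15.522*I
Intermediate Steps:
r = -241 (r = -8 - 233 = -241)
J(H, S) = (5 + S)/(-4 + H*S) (J(H, S) = (5 + S)/((S*H + 0) - 4) = (5 + S)/((H*S + 0) - 4) = (5 + S)/(H*S - 4) = (5 + S)/(-4 + H*S))
Y(g) = 1/(g + (5 + g)/(-4 + g²)) (Y(g) = 1/(g + (5 + g)/(-4 + g*g)) = 1/(g + (5 + g)/(-4 + g²)))
√(r + Y(14)) = √(-241 + (-4 + 14²)/(5 + 14³ - 3*14)) = √(-241 + (-4 + 196)/(5 + 2744 - 42)) = √(-241 + 192/2707) = √(-652195/2707) = I*√1765491865/2707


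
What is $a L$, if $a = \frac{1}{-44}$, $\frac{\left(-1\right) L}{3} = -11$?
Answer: $- \frac{3}{4} \approx -0.75$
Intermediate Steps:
$L = 33$ ($L = \left(-3\right) \left(-11\right) = 33$)
$a = - \frac{1}{44} \approx -0.022727$
$a L = \left(- \frac{1}{44}\right) 33 = - \frac{3}{4}$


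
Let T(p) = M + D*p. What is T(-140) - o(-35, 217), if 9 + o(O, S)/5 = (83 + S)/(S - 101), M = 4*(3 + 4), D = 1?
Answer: -2318/29 ≈ -79.931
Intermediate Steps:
M = 28 (M = 4*7 = 28)
o(O, S) = -45 + 5*(83 + S)/(-101 + S) (o(O, S) = -45 + 5*((83 + S)/(S - 101)) = -45 + 5*((83 + S)/(-101 + S)) = -45 + 5*(83 + S)/(-101 + S))
T(p) = 28 + p (T(p) = 28 + 1*p = 28 + p)
T(-140) - o(-35, 217) = (28 - 140) - 40*(124 - 1*217)/(-101 + 217) = -112 - 40*(124 - 217)/116 = -112 - 40*(-93)/116 = -112 - 1*(-930/29) = -112 + 930/29 = -2318/29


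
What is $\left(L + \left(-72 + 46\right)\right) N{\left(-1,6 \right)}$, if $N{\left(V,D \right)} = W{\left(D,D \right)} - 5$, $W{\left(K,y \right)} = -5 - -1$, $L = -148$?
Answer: $1566$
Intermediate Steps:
$W{\left(K,y \right)} = -4$ ($W{\left(K,y \right)} = -5 + 1 = -4$)
$N{\left(V,D \right)} = -9$ ($N{\left(V,D \right)} = -4 - 5 = -9$)
$\left(L + \left(-72 + 46\right)\right) N{\left(-1,6 \right)} = \left(-148 + \left(-72 + 46\right)\right) \left(-9\right) = \left(-148 - 26\right) \left(-9\right) = \left(-174\right) \left(-9\right) = 1566$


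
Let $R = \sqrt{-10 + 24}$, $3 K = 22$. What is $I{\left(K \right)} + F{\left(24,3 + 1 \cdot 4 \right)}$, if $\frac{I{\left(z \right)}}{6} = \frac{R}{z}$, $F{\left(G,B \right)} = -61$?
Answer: $-61 + \frac{9 \sqrt{14}}{11} \approx -57.939$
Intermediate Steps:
$K = \frac{22}{3}$ ($K = \frac{1}{3} \cdot 22 = \frac{22}{3} \approx 7.3333$)
$R = \sqrt{14} \approx 3.7417$
$I{\left(z \right)} = \frac{6 \sqrt{14}}{z}$ ($I{\left(z \right)} = 6 \frac{\sqrt{14}}{z} = \frac{6 \sqrt{14}}{z}$)
$I{\left(K \right)} + F{\left(24,3 + 1 \cdot 4 \right)} = \frac{6 \sqrt{14}}{\frac{22}{3}} - 61 = 6 \sqrt{14} \cdot \frac{3}{22} - 61 = \frac{9 \sqrt{14}}{11} - 61 = -61 + \frac{9 \sqrt{14}}{11}$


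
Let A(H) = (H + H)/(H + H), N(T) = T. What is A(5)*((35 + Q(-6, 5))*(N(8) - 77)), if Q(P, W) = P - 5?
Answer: -1656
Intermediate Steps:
Q(P, W) = -5 + P
A(H) = 1 (A(H) = (2*H)/((2*H)) = (2*H)*(1/(2*H)) = 1)
A(5)*((35 + Q(-6, 5))*(N(8) - 77)) = 1*((35 + (-5 - 6))*(8 - 77)) = 1*((35 - 11)*(-69)) = 1*(24*(-69)) = 1*(-1656) = -1656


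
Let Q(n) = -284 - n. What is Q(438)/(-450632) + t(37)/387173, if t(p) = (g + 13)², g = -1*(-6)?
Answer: 221108529/87236271668 ≈ 0.0025346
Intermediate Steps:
g = 6
t(p) = 361 (t(p) = (6 + 13)² = 19² = 361)
Q(438)/(-450632) + t(37)/387173 = (-284 - 1*438)/(-450632) + 361/387173 = (-284 - 438)*(-1/450632) + 361*(1/387173) = -722*(-1/450632) + 361/387173 = 361/225316 + 361/387173 = 221108529/87236271668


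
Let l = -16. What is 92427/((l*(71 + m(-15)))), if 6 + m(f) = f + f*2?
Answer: -92427/320 ≈ -288.83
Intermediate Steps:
m(f) = -6 + 3*f (m(f) = -6 + (f + f*2) = -6 + (f + 2*f) = -6 + 3*f)
92427/((l*(71 + m(-15)))) = 92427/((-16*(71 + (-6 + 3*(-15))))) = 92427/((-16*(71 + (-6 - 45)))) = 92427/((-16*(71 - 51))) = 92427/((-16*20)) = 92427/(-320) = 92427*(-1/320) = -92427/320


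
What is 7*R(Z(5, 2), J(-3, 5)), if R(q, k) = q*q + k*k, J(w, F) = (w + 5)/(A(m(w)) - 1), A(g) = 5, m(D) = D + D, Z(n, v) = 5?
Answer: 707/4 ≈ 176.75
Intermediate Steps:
m(D) = 2*D
J(w, F) = 5/4 + w/4 (J(w, F) = (w + 5)/(5 - 1) = (5 + w)/4 = (5 + w)*(1/4) = 5/4 + w/4)
R(q, k) = k**2 + q**2 (R(q, k) = q**2 + k**2 = k**2 + q**2)
7*R(Z(5, 2), J(-3, 5)) = 7*((5/4 + (1/4)*(-3))**2 + 5**2) = 7*((5/4 - 3/4)**2 + 25) = 7*((1/2)**2 + 25) = 7*(1/4 + 25) = 7*(101/4) = 707/4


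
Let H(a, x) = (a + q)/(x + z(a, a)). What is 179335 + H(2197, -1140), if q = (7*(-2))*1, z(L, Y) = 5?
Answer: 203543042/1135 ≈ 1.7933e+5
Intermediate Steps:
q = -14 (q = -14*1 = -14)
H(a, x) = (-14 + a)/(5 + x) (H(a, x) = (a - 14)/(x + 5) = (-14 + a)/(5 + x))
179335 + H(2197, -1140) = 179335 + (-14 + 2197)/(5 - 1140) = 179335 + 2183/(-1135) = 179335 - 1/1135*2183 = 179335 - 2183/1135 = 203543042/1135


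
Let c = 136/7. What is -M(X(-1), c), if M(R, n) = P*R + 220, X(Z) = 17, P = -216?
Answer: 3452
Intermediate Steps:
c = 136/7 (c = 136*(⅐) = 136/7 ≈ 19.429)
M(R, n) = 220 - 216*R (M(R, n) = -216*R + 220 = 220 - 216*R)
-M(X(-1), c) = -(220 - 216*17) = -(220 - 3672) = -1*(-3452) = 3452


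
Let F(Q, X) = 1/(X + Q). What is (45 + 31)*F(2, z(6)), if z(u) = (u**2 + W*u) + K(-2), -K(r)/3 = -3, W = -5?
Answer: 76/17 ≈ 4.4706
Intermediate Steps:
K(r) = 9 (K(r) = -3*(-3) = 9)
z(u) = 9 + u**2 - 5*u (z(u) = (u**2 - 5*u) + 9 = 9 + u**2 - 5*u)
F(Q, X) = 1/(Q + X)
(45 + 31)*F(2, z(6)) = (45 + 31)/(2 + (9 + 6**2 - 5*6)) = 76/(2 + (9 + 36 - 30)) = 76/(2 + 15) = 76/17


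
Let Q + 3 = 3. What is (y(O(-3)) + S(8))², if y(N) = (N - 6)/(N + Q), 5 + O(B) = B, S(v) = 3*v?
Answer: 10609/16 ≈ 663.06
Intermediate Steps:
Q = 0 (Q = -3 + 3 = 0)
O(B) = -5 + B
y(N) = (-6 + N)/N (y(N) = (N - 6)/(N + 0) = (-6 + N)/N)
(y(O(-3)) + S(8))² = ((-6 + (-5 - 3))/(-5 - 3) + 3*8)² = ((-6 - 8)/(-8) + 24)² = (-⅛*(-14) + 24)² = (7/4 + 24)² = (103/4)² = 10609/16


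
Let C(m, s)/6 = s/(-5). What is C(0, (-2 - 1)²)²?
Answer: 2916/25 ≈ 116.64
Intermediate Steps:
C(m, s) = -6*s/5 (C(m, s) = 6*(s/(-5)) = 6*(s*(-⅕)) = 6*(-s/5) = -6*s/5)
C(0, (-2 - 1)²)² = (-6*(-2 - 1)²/5)² = (-6/5*(-3)²)² = (-6/5*9)² = (-54/5)² = 2916/25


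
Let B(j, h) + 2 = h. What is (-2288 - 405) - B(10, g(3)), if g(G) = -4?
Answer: -2687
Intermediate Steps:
B(j, h) = -2 + h
(-2288 - 405) - B(10, g(3)) = (-2288 - 405) - (-2 - 4) = -2693 - 1*(-6) = -2693 + 6 = -2687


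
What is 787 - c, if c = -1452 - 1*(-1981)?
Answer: 258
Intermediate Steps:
c = 529 (c = -1452 + 1981 = 529)
787 - c = 787 - 1*529 = 787 - 529 = 258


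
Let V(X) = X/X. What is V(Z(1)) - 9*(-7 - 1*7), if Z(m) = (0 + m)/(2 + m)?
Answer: 127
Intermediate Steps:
Z(m) = m/(2 + m)
V(X) = 1
V(Z(1)) - 9*(-7 - 1*7) = 1 - 9*(-7 - 1*7) = 1 - 9*(-7 - 7) = 1 - 9*(-14) = 1 + 126 = 127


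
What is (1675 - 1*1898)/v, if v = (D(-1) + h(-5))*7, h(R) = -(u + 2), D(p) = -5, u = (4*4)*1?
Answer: 223/161 ≈ 1.3851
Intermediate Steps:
u = 16 (u = 16*1 = 16)
h(R) = -18 (h(R) = -(16 + 2) = -1*18 = -18)
v = -161 (v = (-5 - 18)*7 = -23*7 = -161)
(1675 - 1*1898)/v = (1675 - 1*1898)/(-161) = (1675 - 1898)*(-1/161) = -223*(-1/161) = 223/161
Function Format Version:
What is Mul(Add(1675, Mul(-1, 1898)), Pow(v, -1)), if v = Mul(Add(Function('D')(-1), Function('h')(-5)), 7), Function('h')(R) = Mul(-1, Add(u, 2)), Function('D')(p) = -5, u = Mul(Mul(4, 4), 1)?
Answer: Rational(223, 161) ≈ 1.3851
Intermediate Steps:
u = 16 (u = Mul(16, 1) = 16)
Function('h')(R) = -18 (Function('h')(R) = Mul(-1, Add(16, 2)) = Mul(-1, 18) = -18)
v = -161 (v = Mul(Add(-5, -18), 7) = Mul(-23, 7) = -161)
Mul(Add(1675, Mul(-1, 1898)), Pow(v, -1)) = Mul(Add(1675, Mul(-1, 1898)), Pow(-161, -1)) = Mul(Add(1675, -1898), Rational(-1, 161)) = Mul(-223, Rational(-1, 161)) = Rational(223, 161)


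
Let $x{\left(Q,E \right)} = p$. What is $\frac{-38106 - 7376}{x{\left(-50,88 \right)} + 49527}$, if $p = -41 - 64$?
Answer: $- \frac{22741}{24711} \approx -0.92028$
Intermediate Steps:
$p = -105$ ($p = -41 - 64 = -105$)
$x{\left(Q,E \right)} = -105$
$\frac{-38106 - 7376}{x{\left(-50,88 \right)} + 49527} = \frac{-38106 - 7376}{-105 + 49527} = - \frac{45482}{49422} = \left(-45482\right) \frac{1}{49422} = - \frac{22741}{24711}$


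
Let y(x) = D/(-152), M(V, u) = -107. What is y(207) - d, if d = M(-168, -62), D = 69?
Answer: 16195/152 ≈ 106.55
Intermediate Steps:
y(x) = -69/152 (y(x) = 69/(-152) = 69*(-1/152) = -69/152)
d = -107
y(207) - d = -69/152 - 1*(-107) = -69/152 + 107 = 16195/152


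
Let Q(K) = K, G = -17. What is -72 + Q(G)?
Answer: -89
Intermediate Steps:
-72 + Q(G) = -72 - 17 = -89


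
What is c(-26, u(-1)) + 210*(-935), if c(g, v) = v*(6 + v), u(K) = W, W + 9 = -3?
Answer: -196278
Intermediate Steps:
W = -12 (W = -9 - 3 = -12)
u(K) = -12
c(-26, u(-1)) + 210*(-935) = -12*(6 - 12) + 210*(-935) = -12*(-6) - 196350 = 72 - 196350 = -196278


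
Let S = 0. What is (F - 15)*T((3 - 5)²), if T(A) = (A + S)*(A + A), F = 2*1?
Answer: -416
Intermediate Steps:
F = 2
T(A) = 2*A² (T(A) = (A + 0)*(A + A) = A*(2*A) = 2*A²)
(F - 15)*T((3 - 5)²) = (2 - 15)*(2*((3 - 5)²)²) = -26*((-2)²)² = -26*4² = -26*16 = -13*32 = -416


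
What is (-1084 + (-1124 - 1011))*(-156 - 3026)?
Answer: 10242858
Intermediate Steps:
(-1084 + (-1124 - 1011))*(-156 - 3026) = (-1084 - 2135)*(-3182) = -3219*(-3182) = 10242858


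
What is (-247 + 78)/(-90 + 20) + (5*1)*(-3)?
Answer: -881/70 ≈ -12.586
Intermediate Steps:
(-247 + 78)/(-90 + 20) + (5*1)*(-3) = -169/(-70) + 5*(-3) = -169*(-1/70) - 15 = 169/70 - 15 = -881/70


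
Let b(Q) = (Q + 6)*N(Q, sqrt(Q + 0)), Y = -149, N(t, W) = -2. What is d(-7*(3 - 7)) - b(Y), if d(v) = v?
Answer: -258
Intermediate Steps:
b(Q) = -12 - 2*Q (b(Q) = (Q + 6)*(-2) = (6 + Q)*(-2) = -12 - 2*Q)
d(-7*(3 - 7)) - b(Y) = -7*(3 - 7) - (-12 - 2*(-149)) = -7*(-4) - (-12 + 298) = 28 - 1*286 = 28 - 286 = -258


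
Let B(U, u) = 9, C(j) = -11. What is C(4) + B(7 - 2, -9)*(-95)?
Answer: -866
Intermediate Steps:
C(4) + B(7 - 2, -9)*(-95) = -11 + 9*(-95) = -11 - 855 = -866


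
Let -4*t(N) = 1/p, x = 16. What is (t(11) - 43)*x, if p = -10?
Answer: -3438/5 ≈ -687.60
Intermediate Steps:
t(N) = 1/40 (t(N) = -1/4/(-10) = -1/4*(-1/10) = 1/40)
(t(11) - 43)*x = (1/40 - 43)*16 = -1719/40*16 = -3438/5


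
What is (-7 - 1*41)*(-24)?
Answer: 1152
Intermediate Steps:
(-7 - 1*41)*(-24) = (-7 - 41)*(-24) = -48*(-24) = 1152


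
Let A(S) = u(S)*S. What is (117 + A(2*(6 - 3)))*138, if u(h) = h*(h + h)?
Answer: 75762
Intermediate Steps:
u(h) = 2*h² (u(h) = h*(2*h) = 2*h²)
A(S) = 2*S³ (A(S) = (2*S²)*S = 2*S³)
(117 + A(2*(6 - 3)))*138 = (117 + 2*(2*(6 - 3))³)*138 = (117 + 2*(2*3)³)*138 = (117 + 2*6³)*138 = (117 + 2*216)*138 = (117 + 432)*138 = 549*138 = 75762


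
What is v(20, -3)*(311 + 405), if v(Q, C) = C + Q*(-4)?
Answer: -59428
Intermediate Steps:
v(Q, C) = C - 4*Q
v(20, -3)*(311 + 405) = (-3 - 4*20)*(311 + 405) = (-3 - 80)*716 = -83*716 = -59428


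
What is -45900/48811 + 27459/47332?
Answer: -832237551/2310322252 ≈ -0.36023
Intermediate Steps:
-45900/48811 + 27459/47332 = -832237551/2310322252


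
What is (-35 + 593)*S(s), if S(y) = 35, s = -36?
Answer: 19530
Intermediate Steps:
(-35 + 593)*S(s) = (-35 + 593)*35 = 558*35 = 19530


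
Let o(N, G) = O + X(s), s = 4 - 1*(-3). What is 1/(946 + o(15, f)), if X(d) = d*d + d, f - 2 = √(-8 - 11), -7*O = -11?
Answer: 7/7025 ≈ 0.00099644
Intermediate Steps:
O = 11/7 (O = -⅐*(-11) = 11/7 ≈ 1.5714)
s = 7 (s = 4 + 3 = 7)
f = 2 + I*√19 (f = 2 + √(-8 - 11) = 2 + √(-19) = 2 + I*√19 ≈ 2.0 + 4.3589*I)
X(d) = d + d² (X(d) = d² + d = d + d²)
o(N, G) = 403/7 (o(N, G) = 11/7 + 7*(1 + 7) = 11/7 + 7*8 = 11/7 + 56 = 403/7)
1/(946 + o(15, f)) = 1/(946 + 403/7) = 1/(7025/7) = 7/7025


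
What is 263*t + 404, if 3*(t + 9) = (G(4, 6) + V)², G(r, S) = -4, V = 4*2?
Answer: -1681/3 ≈ -560.33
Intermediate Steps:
V = 8
t = -11/3 (t = -9 + (-4 + 8)²/3 = -9 + (⅓)*4² = -9 + (⅓)*16 = -9 + 16/3 = -11/3 ≈ -3.6667)
263*t + 404 = 263*(-11/3) + 404 = -2893/3 + 404 = -1681/3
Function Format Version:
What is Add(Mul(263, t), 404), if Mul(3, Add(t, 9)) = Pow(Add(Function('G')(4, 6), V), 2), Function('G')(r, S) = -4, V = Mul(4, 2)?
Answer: Rational(-1681, 3) ≈ -560.33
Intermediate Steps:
V = 8
t = Rational(-11, 3) (t = Add(-9, Mul(Rational(1, 3), Pow(Add(-4, 8), 2))) = Add(-9, Mul(Rational(1, 3), Pow(4, 2))) = Add(-9, Mul(Rational(1, 3), 16)) = Add(-9, Rational(16, 3)) = Rational(-11, 3) ≈ -3.6667)
Add(Mul(263, t), 404) = Add(Mul(263, Rational(-11, 3)), 404) = Add(Rational(-2893, 3), 404) = Rational(-1681, 3)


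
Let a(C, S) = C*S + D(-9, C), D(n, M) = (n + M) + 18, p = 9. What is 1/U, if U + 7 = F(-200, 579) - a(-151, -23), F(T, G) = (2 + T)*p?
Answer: -1/5120 ≈ -0.00019531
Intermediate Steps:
D(n, M) = 18 + M + n (D(n, M) = (M + n) + 18 = 18 + M + n)
F(T, G) = 18 + 9*T (F(T, G) = (2 + T)*9 = 18 + 9*T)
a(C, S) = 9 + C + C*S (a(C, S) = C*S + (18 + C - 9) = C*S + (9 + C) = 9 + C + C*S)
U = -5120 (U = -7 + ((18 + 9*(-200)) - (9 - 151 - 151*(-23))) = -7 + ((18 - 1800) - (9 - 151 + 3473)) = -7 + (-1782 - 1*3331) = -7 + (-1782 - 3331) = -7 - 5113 = -5120)
1/U = 1/(-5120) = -1/5120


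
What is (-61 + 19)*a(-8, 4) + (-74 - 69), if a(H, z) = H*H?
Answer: -2831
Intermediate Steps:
a(H, z) = H**2
(-61 + 19)*a(-8, 4) + (-74 - 69) = (-61 + 19)*(-8)**2 + (-74 - 69) = -42*64 - 143 = -2688 - 143 = -2831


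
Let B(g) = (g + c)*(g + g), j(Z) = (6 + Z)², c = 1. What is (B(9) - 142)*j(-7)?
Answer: 38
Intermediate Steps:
B(g) = 2*g*(1 + g) (B(g) = (g + 1)*(g + g) = (1 + g)*(2*g) = 2*g*(1 + g))
(B(9) - 142)*j(-7) = (2*9*(1 + 9) - 142)*(6 - 7)² = (2*9*10 - 142)*(-1)² = (180 - 142)*1 = 38*1 = 38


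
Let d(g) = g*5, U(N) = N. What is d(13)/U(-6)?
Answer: -65/6 ≈ -10.833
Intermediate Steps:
d(g) = 5*g
d(13)/U(-6) = (5*13)/(-6) = 65*(-⅙) = -65/6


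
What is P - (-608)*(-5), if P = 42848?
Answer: 39808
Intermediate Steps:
P - (-608)*(-5) = 42848 - (-608)*(-5) = 42848 - 1*3040 = 42848 - 3040 = 39808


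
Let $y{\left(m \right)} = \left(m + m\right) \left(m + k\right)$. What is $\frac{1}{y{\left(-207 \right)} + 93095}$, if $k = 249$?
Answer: $\frac{1}{75707} \approx 1.3209 \cdot 10^{-5}$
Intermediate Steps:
$y{\left(m \right)} = 2 m \left(249 + m\right)$ ($y{\left(m \right)} = \left(m + m\right) \left(m + 249\right) = 2 m \left(249 + m\right)$)
$\frac{1}{y{\left(-207 \right)} + 93095} = \frac{1}{2 \left(-207\right) \left(249 - 207\right) + 93095} = \frac{1}{2 \left(-207\right) 42 + 93095} = \frac{1}{-17388 + 93095} = \frac{1}{75707}$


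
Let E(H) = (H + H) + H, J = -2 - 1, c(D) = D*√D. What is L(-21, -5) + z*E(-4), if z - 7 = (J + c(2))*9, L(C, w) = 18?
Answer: 258 - 216*√2 ≈ -47.470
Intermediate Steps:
c(D) = D^(3/2)
J = -3
z = -20 + 18*√2 (z = 7 + (-3 + 2^(3/2))*9 = 7 + (-3 + 2*√2)*9 = 7 + (-27 + 18*√2) = -20 + 18*√2 ≈ 5.4558)
E(H) = 3*H (E(H) = 2*H + H = 3*H)
L(-21, -5) + z*E(-4) = 18 + (-20 + 18*√2)*(3*(-4)) = 18 + (-20 + 18*√2)*(-12) = 18 + (240 - 216*√2) = 258 - 216*√2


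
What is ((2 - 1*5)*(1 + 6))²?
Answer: 441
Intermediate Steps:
((2 - 1*5)*(1 + 6))² = ((2 - 5)*7)² = (-3*7)² = (-21)² = 441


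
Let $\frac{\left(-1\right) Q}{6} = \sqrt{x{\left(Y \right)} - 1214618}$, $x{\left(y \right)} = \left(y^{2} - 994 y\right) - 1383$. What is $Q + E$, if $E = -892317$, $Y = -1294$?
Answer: $-892317 - 6 \sqrt{1744671} \approx -9.0024 \cdot 10^{5}$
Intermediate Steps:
$x{\left(y \right)} = -1383 + y^{2} - 994 y$
$Q = - 6 \sqrt{1744671}$ ($Q = - 6 \sqrt{\left(-1383 + \left(-1294\right)^{2} - -1286236\right) - 1214618} = - 6 \sqrt{\left(-1383 + 1674436 + 1286236\right) - 1214618} = - 6 \sqrt{2959289 - 1214618} = - 6 \sqrt{1744671} \approx -7925.2$)
$Q + E = - 6 \sqrt{1744671} - 892317 = -892317 - 6 \sqrt{1744671}$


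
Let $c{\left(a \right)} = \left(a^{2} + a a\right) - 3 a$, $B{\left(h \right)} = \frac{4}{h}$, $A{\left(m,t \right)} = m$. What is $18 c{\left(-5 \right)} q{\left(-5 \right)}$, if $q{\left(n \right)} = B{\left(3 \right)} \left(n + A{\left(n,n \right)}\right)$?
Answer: $-15600$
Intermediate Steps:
$q{\left(n \right)} = \frac{8 n}{3}$ ($q{\left(n \right)} = \frac{4}{3} \left(n + n\right) = 4 \cdot \frac{1}{3} \cdot 2 n = \frac{4 \cdot 2 n}{3} = \frac{8 n}{3}$)
$c{\left(a \right)} = - 3 a + 2 a^{2}$ ($c{\left(a \right)} = \left(a^{2} + a^{2}\right) - 3 a = 2 a^{2} - 3 a = - 3 a + 2 a^{2}$)
$18 c{\left(-5 \right)} q{\left(-5 \right)} = 18 \left(- 5 \left(-3 + 2 \left(-5\right)\right)\right) \frac{8}{3} \left(-5\right) = 18 \left(- 5 \left(-3 - 10\right)\right) \left(- \frac{40}{3}\right) = 18 \left(\left(-5\right) \left(-13\right)\right) \left(- \frac{40}{3}\right) = 18 \cdot 65 \left(- \frac{40}{3}\right) = 1170 \left(- \frac{40}{3}\right) = -15600$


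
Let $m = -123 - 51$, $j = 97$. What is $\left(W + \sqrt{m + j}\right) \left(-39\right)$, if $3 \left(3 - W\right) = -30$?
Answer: $-507 - 39 i \sqrt{77} \approx -507.0 - 342.22 i$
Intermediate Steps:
$m = -174$
$W = 13$ ($W = 3 - -10 = 3 + 10 = 13$)
$\left(W + \sqrt{m + j}\right) \left(-39\right) = \left(13 + \sqrt{-174 + 97}\right) \left(-39\right) = \left(13 + \sqrt{-77}\right) \left(-39\right) = \left(13 + i \sqrt{77}\right) \left(-39\right) = -507 - 39 i \sqrt{77}$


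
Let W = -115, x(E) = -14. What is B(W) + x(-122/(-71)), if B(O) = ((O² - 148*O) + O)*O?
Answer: -3464964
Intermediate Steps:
B(O) = O*(O² - 147*O) (B(O) = (O² - 147*O)*O = O*(O² - 147*O))
B(W) + x(-122/(-71)) = (-115)²*(-147 - 115) - 14 = 13225*(-262) - 14 = -3464950 - 14 = -3464964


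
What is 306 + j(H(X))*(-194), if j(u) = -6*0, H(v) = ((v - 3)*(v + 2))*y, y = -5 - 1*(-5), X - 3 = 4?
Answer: 306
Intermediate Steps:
X = 7 (X = 3 + 4 = 7)
y = 0 (y = -5 + 5 = 0)
H(v) = 0 (H(v) = ((v - 3)*(v + 2))*0 = ((-3 + v)*(2 + v))*0 = 0)
j(u) = 0
306 + j(H(X))*(-194) = 306 + 0*(-194) = 306 + 0 = 306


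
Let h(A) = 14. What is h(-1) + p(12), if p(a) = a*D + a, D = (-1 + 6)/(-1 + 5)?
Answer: 41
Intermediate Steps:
D = 5/4 ≈ 1.2500
p(a) = 9*a/4 (p(a) = a*(5/4) + a = 5*a/4 + a = 9*a/4)
h(-1) + p(12) = 14 + (9/4)*12 = 14 + 27 = 41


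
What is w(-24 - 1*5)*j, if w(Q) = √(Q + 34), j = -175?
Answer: -175*√5 ≈ -391.31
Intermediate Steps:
w(Q) = √(34 + Q)
w(-24 - 1*5)*j = √(34 + (-24 - 1*5))*(-175) = √(34 + (-24 - 5))*(-175) = √(34 - 29)*(-175) = √5*(-175) = -175*√5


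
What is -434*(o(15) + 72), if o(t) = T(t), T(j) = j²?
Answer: -128898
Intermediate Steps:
o(t) = t²
-434*(o(15) + 72) = -434*(15² + 72) = -434*(225 + 72) = -434*297 = -128898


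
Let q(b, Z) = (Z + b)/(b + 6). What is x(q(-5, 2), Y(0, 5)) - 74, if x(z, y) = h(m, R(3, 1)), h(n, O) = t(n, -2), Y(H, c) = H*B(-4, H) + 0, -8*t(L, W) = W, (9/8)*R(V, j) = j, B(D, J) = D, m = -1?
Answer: -295/4 ≈ -73.750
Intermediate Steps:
R(V, j) = 8*j/9
t(L, W) = -W/8
q(b, Z) = (Z + b)/(6 + b)
Y(H, c) = -4*H (Y(H, c) = H*(-4) + 0 = -4*H + 0 = -4*H)
h(n, O) = ¼ (h(n, O) = -⅛*(-2) = ¼)
x(z, y) = ¼
x(q(-5, 2), Y(0, 5)) - 74 = ¼ - 74 = -295/4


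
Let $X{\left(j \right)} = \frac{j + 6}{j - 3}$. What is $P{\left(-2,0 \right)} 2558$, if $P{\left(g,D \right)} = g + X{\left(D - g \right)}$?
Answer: $-25580$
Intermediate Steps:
$X{\left(j \right)} = \frac{6 + j}{-3 + j}$
$P{\left(g,D \right)} = g + \frac{6 + D - g}{-3 + D - g}$ ($P{\left(g,D \right)} = g + \frac{6 + \left(D - g\right)}{-3 + \left(D - g\right)} = g + \frac{6 + D - g}{-3 + D - g}$)
$P{\left(-2,0 \right)} 2558 = \frac{-6 - 2 - 0 - 2 \left(3 - 2 - 0\right)}{3 - 2 - 0} \cdot 2558 = \frac{-6 - 2 + 0 - 2 \left(3 - 2 + 0\right)}{3 - 2 + 0} \cdot 2558 = \frac{-6 - 2 + 0 - 2}{1} \cdot 2558 = 1 \left(-6 - 2 + 0 - 2\right) 2558 = 1 \left(-10\right) 2558 = \left(-10\right) 2558 = -25580$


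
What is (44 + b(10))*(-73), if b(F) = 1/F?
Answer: -32193/10 ≈ -3219.3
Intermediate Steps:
(44 + b(10))*(-73) = (44 + 1/10)*(-73) = (44 + ⅒)*(-73) = (441/10)*(-73) = -32193/10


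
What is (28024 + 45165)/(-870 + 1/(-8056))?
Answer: -589610584/7008721 ≈ -84.125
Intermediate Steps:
(28024 + 45165)/(-870 + 1/(-8056)) = 73189/(-870 - 1/8056) = 73189/(-7008721/8056) = 73189*(-8056/7008721) = -589610584/7008721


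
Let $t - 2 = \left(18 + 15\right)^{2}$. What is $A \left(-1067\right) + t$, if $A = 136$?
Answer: $-144021$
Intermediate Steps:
$t = 1091$ ($t = 2 + \left(18 + 15\right)^{2} = 2 + 33^{2} = 2 + 1089 = 1091$)
$A \left(-1067\right) + t = 136 \left(-1067\right) + 1091 = -145112 + 1091 = -144021$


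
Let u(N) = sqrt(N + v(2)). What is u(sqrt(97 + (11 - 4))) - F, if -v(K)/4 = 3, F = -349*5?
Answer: 1745 + sqrt(-12 + 2*sqrt(26)) ≈ 1745.0 + 1.3424*I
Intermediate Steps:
F = -1745
v(K) = -12 (v(K) = -4*3 = -12)
u(N) = sqrt(-12 + N) (u(N) = sqrt(N - 12) = sqrt(-12 + N))
u(sqrt(97 + (11 - 4))) - F = sqrt(-12 + sqrt(97 + (11 - 4))) - 1*(-1745) = sqrt(-12 + sqrt(97 + 7)) + 1745 = sqrt(-12 + sqrt(104)) + 1745 = sqrt(-12 + 2*sqrt(26)) + 1745 = 1745 + sqrt(-12 + 2*sqrt(26))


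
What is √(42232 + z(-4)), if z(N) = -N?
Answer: 2*√10559 ≈ 205.51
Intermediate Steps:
√(42232 + z(-4)) = √(42232 - 1*(-4)) = √(42232 + 4) = √42236 = 2*√10559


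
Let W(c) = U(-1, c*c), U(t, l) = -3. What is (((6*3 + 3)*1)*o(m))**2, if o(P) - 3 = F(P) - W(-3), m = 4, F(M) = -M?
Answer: 1764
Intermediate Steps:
W(c) = -3
o(P) = 6 - P (o(P) = 3 + (-P - 1*(-3)) = 3 + (-P + 3) = 3 + (3 - P) = 6 - P)
(((6*3 + 3)*1)*o(m))**2 = (((6*3 + 3)*1)*(6 - 1*4))**2 = (((18 + 3)*1)*(6 - 4))**2 = ((21*1)*2)**2 = (21*2)**2 = 42**2 = 1764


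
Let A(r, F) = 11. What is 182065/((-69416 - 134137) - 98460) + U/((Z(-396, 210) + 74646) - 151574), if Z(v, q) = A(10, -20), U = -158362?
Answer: 11274496367/7743311307 ≈ 1.4560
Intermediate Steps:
Z(v, q) = 11
182065/((-69416 - 134137) - 98460) + U/((Z(-396, 210) + 74646) - 151574) = 182065/((-69416 - 134137) - 98460) - 158362/((11 + 74646) - 151574) = 182065/(-203553 - 98460) - 158362/(74657 - 151574) = 182065/(-302013) - 158362/(-76917) = 182065*(-1/302013) - 158362*(-1/76917) = -182065/302013 + 158362/76917 = 11274496367/7743311307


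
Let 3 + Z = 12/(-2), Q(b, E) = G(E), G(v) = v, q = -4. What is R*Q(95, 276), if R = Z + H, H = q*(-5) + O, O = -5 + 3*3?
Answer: 4140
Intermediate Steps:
Q(b, E) = E
Z = -9 (Z = -3 + 12/(-2) = -3 + 12*(-½) = -3 - 6 = -9)
O = 4 (O = -5 + 9 = 4)
H = 24 (H = -4*(-5) + 4 = 20 + 4 = 24)
R = 15 (R = -9 + 24 = 15)
R*Q(95, 276) = 15*276 = 4140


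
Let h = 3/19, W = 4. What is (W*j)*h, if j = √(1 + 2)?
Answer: 12*√3/19 ≈ 1.0939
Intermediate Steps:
j = √3 ≈ 1.7320
h = 3/19 (h = 3*(1/19) = 3/19 ≈ 0.15789)
(W*j)*h = (4*√3)*(3/19) = 12*√3/19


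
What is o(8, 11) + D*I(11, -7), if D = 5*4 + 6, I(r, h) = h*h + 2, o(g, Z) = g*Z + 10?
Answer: 1424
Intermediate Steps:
o(g, Z) = 10 + Z*g (o(g, Z) = Z*g + 10 = 10 + Z*g)
I(r, h) = 2 + h² (I(r, h) = h² + 2 = 2 + h²)
D = 26 (D = 20 + 6 = 26)
o(8, 11) + D*I(11, -7) = (10 + 11*8) + 26*(2 + (-7)²) = (10 + 88) + 26*(2 + 49) = 98 + 26*51 = 98 + 1326 = 1424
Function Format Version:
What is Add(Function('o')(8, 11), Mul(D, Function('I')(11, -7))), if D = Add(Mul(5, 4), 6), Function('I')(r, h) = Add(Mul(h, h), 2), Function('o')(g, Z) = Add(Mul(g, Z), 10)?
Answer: 1424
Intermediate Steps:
Function('o')(g, Z) = Add(10, Mul(Z, g)) (Function('o')(g, Z) = Add(Mul(Z, g), 10) = Add(10, Mul(Z, g)))
Function('I')(r, h) = Add(2, Pow(h, 2)) (Function('I')(r, h) = Add(Pow(h, 2), 2) = Add(2, Pow(h, 2)))
D = 26 (D = Add(20, 6) = 26)
Add(Function('o')(8, 11), Mul(D, Function('I')(11, -7))) = Add(Add(10, Mul(11, 8)), Mul(26, Add(2, Pow(-7, 2)))) = Add(Add(10, 88), Mul(26, Add(2, 49))) = Add(98, Mul(26, 51)) = Add(98, 1326) = 1424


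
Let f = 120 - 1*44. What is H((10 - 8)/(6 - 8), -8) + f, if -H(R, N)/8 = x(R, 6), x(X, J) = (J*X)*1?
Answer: 124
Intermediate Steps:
x(X, J) = J*X
H(R, N) = -48*R
f = 76 (f = 120 - 44 = 76)
H((10 - 8)/(6 - 8), -8) + f = -48*(10 - 8)/(6 - 8) + 76 = -96/(-2) + 76 = -96*(-1)/2 + 76 = -48*(-1) + 76 = 48 + 76 = 124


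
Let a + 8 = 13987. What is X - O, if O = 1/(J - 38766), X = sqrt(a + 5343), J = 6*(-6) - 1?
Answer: 1/38803 + sqrt(19322) ≈ 139.00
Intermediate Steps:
a = 13979 (a = -8 + 13987 = 13979)
J = -37 (J = -36 - 1 = -37)
X = sqrt(19322) (X = sqrt(13979 + 5343) = sqrt(19322) ≈ 139.00)
O = -1/38803 (O = 1/(-37 - 38766) = 1/(-38803) = -1/38803 ≈ -2.5771e-5)
X - O = sqrt(19322) - 1*(-1/38803) = sqrt(19322) + 1/38803 = 1/38803 + sqrt(19322)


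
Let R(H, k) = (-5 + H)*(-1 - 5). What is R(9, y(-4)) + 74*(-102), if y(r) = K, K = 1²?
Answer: -7572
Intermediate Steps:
K = 1
y(r) = 1
R(H, k) = 30 - 6*H (R(H, k) = (-5 + H)*(-6) = 30 - 6*H)
R(9, y(-4)) + 74*(-102) = (30 - 6*9) + 74*(-102) = (30 - 54) - 7548 = -24 - 7548 = -7572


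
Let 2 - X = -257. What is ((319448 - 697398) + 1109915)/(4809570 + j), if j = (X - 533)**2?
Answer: 56305/375742 ≈ 0.14985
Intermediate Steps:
X = 259 (X = 2 - 1*(-257) = 2 + 257 = 259)
j = 75076 (j = (259 - 533)**2 = (-274)**2 = 75076)
((319448 - 697398) + 1109915)/(4809570 + j) = ((319448 - 697398) + 1109915)/(4809570 + 75076) = (-377950 + 1109915)/4884646 = 731965*(1/4884646) = 56305/375742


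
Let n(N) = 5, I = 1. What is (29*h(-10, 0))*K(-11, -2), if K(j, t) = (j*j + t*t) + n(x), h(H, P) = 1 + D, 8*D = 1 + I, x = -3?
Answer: 9425/2 ≈ 4712.5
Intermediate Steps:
D = ¼ (D = (1 + 1)/8 = (⅛)*2 = ¼ ≈ 0.25000)
h(H, P) = 5/4 (h(H, P) = 1 + ¼ = 5/4)
K(j, t) = 5 + j² + t² (K(j, t) = (j*j + t*t) + 5 = (j² + t²) + 5 = 5 + j² + t²)
(29*h(-10, 0))*K(-11, -2) = (29*(5/4))*(5 + (-11)² + (-2)²) = 145*(5 + 121 + 4)/4 = (145/4)*130 = 9425/2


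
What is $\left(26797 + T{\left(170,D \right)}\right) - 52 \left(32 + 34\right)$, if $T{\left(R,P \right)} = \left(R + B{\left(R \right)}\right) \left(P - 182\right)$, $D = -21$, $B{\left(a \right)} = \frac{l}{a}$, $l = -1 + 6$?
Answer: $- \frac{379133}{34} \approx -11151.0$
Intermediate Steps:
$l = 5$
$B{\left(a \right)} = \frac{5}{a}$
$T{\left(R,P \right)} = \left(-182 + P\right) \left(R + \frac{5}{R}\right)$ ($T{\left(R,P \right)} = \left(R + \frac{5}{R}\right) \left(P - 182\right) = \left(R + \frac{5}{R}\right) \left(-182 + P\right) = \left(-182 + P\right) \left(R + \frac{5}{R}\right)$)
$\left(26797 + T{\left(170,D \right)}\right) - 52 \left(32 + 34\right) = \left(26797 + \frac{-910 + 5 \left(-21\right) + 170^{2} \left(-182 - 21\right)}{170}\right) - 52 \left(32 + 34\right) = \left(26797 + \frac{-910 - 105 + 28900 \left(-203\right)}{170}\right) - 3432 = \left(26797 + \frac{-910 - 105 - 5866700}{170}\right) - 3432 = \left(26797 + \frac{1}{170} \left(-5867715\right)\right) - 3432 = \left(26797 - \frac{1173543}{34}\right) - 3432 = - \frac{262445}{34} - 3432 = - \frac{379133}{34}$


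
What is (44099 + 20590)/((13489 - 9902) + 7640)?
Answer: 64689/11227 ≈ 5.7619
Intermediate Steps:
(44099 + 20590)/((13489 - 9902) + 7640) = 64689/(3587 + 7640) = 64689/11227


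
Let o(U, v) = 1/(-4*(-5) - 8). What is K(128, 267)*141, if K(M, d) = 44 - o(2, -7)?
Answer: 24769/4 ≈ 6192.3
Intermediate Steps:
o(U, v) = 1/12 (o(U, v) = 1/(20 - 8) = 1/12)
K(M, d) = 527/12 (K(M, d) = 44 - 1*1/12 = 44 - 1/12 = 527/12)
K(128, 267)*141 = (527/12)*141 = 24769/4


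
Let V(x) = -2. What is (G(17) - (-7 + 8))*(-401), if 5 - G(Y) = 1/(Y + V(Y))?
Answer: -23659/15 ≈ -1577.3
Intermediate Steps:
G(Y) = 5 - 1/(-2 + Y) (G(Y) = 5 - 1/(Y - 2) = 5 - 1/(-2 + Y))
(G(17) - (-7 + 8))*(-401) = ((-11 + 5*17)/(-2 + 17) - (-7 + 8))*(-401) = ((-11 + 85)/15 - 1*1)*(-401) = ((1/15)*74 - 1)*(-401) = (74/15 - 1)*(-401) = (59/15)*(-401) = -23659/15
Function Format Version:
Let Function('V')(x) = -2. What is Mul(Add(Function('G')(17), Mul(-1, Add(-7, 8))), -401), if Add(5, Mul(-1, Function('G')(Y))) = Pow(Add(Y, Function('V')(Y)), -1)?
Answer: Rational(-23659, 15) ≈ -1577.3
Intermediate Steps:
Function('G')(Y) = Add(5, Mul(-1, Pow(Add(-2, Y), -1))) (Function('G')(Y) = Add(5, Mul(-1, Pow(Add(Y, -2), -1))) = Add(5, Mul(-1, Pow(Add(-2, Y), -1))))
Mul(Add(Function('G')(17), Mul(-1, Add(-7, 8))), -401) = Mul(Add(Mul(Pow(Add(-2, 17), -1), Add(-11, Mul(5, 17))), Mul(-1, Add(-7, 8))), -401) = Mul(Add(Mul(Pow(15, -1), Add(-11, 85)), Mul(-1, 1)), -401) = Mul(Add(Mul(Rational(1, 15), 74), -1), -401) = Mul(Add(Rational(74, 15), -1), -401) = Mul(Rational(59, 15), -401) = Rational(-23659, 15)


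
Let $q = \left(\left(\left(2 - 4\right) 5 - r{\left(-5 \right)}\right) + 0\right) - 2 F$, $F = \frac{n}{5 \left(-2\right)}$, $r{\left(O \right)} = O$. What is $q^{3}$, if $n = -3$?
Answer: $- \frac{21952}{125} \approx -175.62$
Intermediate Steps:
$F = \frac{3}{10}$ ($F = - \frac{3}{5 \left(-2\right)} = - \frac{3}{-10} = \left(-3\right) \left(- \frac{1}{10}\right) = \frac{3}{10} \approx 0.3$)
$q = - \frac{28}{5}$ ($q = \left(\left(\left(2 - 4\right) 5 - -5\right) + 0\right) - \frac{3}{5} = \left(\left(\left(-2\right) 5 + 5\right) + 0\right) - \frac{3}{5} = \left(\left(-10 + 5\right) + 0\right) - \frac{3}{5} = \left(-5 + 0\right) - \frac{3}{5} = -5 - \frac{3}{5} = - \frac{28}{5} \approx -5.6$)
$q^{3} = \left(- \frac{28}{5}\right)^{3} = - \frac{21952}{125}$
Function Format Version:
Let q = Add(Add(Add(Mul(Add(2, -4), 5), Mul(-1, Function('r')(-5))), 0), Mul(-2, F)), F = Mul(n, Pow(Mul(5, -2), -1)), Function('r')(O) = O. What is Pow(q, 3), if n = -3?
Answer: Rational(-21952, 125) ≈ -175.62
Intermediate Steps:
F = Rational(3, 10) (F = Mul(-3, Pow(Mul(5, -2), -1)) = Mul(-3, Pow(-10, -1)) = Mul(-3, Rational(-1, 10)) = Rational(3, 10) ≈ 0.30000)
q = Rational(-28, 5) (q = Add(Add(Add(Mul(Add(2, -4), 5), Mul(-1, -5)), 0), Mul(-2, Rational(3, 10))) = Add(Add(Add(Mul(-2, 5), 5), 0), Rational(-3, 5)) = Add(Add(Add(-10, 5), 0), Rational(-3, 5)) = Add(Add(-5, 0), Rational(-3, 5)) = Add(-5, Rational(-3, 5)) = Rational(-28, 5) ≈ -5.6000)
Pow(q, 3) = Pow(Rational(-28, 5), 3) = Rational(-21952, 125)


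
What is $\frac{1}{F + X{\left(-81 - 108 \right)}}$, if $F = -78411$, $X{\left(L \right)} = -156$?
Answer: $- \frac{1}{78567} \approx -1.2728 \cdot 10^{-5}$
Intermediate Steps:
$\frac{1}{F + X{\left(-81 - 108 \right)}} = \frac{1}{-78411 - 156} = \frac{1}{-78567} = - \frac{1}{78567}$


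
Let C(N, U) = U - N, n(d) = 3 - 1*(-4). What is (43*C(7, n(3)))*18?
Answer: 0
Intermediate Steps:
n(d) = 7 (n(d) = 3 + 4 = 7)
(43*C(7, n(3)))*18 = (43*(7 - 1*7))*18 = (43*(7 - 7))*18 = (43*0)*18 = 0*18 = 0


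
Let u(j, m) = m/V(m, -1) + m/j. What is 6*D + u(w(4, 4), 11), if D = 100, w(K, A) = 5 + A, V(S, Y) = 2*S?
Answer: 10831/18 ≈ 601.72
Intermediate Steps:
u(j, m) = ½ + m/j (u(j, m) = m/((2*m)) + m/j = m*(1/(2*m)) + m/j = ½ + m/j)
6*D + u(w(4, 4), 11) = 6*100 + (11 + (5 + 4)/2)/(5 + 4) = 600 + (11 + (½)*9)/9 = 600 + (11 + 9/2)/9 = 600 + (⅑)*(31/2) = 600 + 31/18 = 10831/18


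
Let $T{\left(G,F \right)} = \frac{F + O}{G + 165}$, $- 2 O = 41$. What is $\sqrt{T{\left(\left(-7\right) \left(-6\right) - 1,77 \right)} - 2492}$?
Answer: $\frac{i \sqrt{105738873}}{206} \approx 49.917 i$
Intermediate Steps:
$O = - \frac{41}{2}$ ($O = \left(- \frac{1}{2}\right) 41 = - \frac{41}{2} \approx -20.5$)
$T{\left(G,F \right)} = \frac{- \frac{41}{2} + F}{165 + G}$ ($T{\left(G,F \right)} = \frac{F - \frac{41}{2}}{G + 165} = \frac{- \frac{41}{2} + F}{165 + G}$)
$\sqrt{T{\left(\left(-7\right) \left(-6\right) - 1,77 \right)} - 2492} = \sqrt{\frac{- \frac{41}{2} + 77}{165 - -41} - 2492} = \sqrt{\frac{1}{165 + \left(42 - 1\right)} \frac{113}{2} - 2492} = \sqrt{\frac{1}{165 + 41} \cdot \frac{113}{2} - 2492} = \sqrt{\frac{1}{206} \cdot \frac{113}{2} - 2492} = \sqrt{\frac{113}{412} - 2492} = \sqrt{- \frac{1026591}{412}} = \frac{i \sqrt{105738873}}{206}$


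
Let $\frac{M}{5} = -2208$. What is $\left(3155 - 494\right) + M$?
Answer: $-8379$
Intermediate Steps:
$M = -11040$ ($M = 5 \left(-2208\right) = -11040$)
$\left(3155 - 494\right) + M = \left(3155 - 494\right) - 11040 = 2661 - 11040 = -8379$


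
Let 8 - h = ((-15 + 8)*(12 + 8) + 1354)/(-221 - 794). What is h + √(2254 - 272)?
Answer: 9334/1015 + √1982 ≈ 53.716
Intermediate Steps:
h = 9334/1015 (h = 8 - ((-15 + 8)*(12 + 8) + 1354)/(-221 - 794) = 8 - (-7*20 + 1354)/(-1015) = 8 - (-140 + 1354)*(-1)/1015 = 8 - 1214*(-1)/1015 = 8 - 1*(-1214/1015) = 8 + 1214/1015 = 9334/1015 ≈ 9.1961)
h + √(2254 - 272) = 9334/1015 + √(2254 - 272) = 9334/1015 + √1982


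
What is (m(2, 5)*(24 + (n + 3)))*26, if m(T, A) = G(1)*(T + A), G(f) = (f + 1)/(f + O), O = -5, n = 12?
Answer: -3549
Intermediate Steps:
G(f) = (1 + f)/(-5 + f) (G(f) = (f + 1)/(f - 5) = (1 + f)/(-5 + f))
m(T, A) = -A/2 - T/2 (m(T, A) = ((1 + 1)/(-5 + 1))*(T + A) = (2/(-4))*(A + T) = (-1/4*2)*(A + T) = -(A + T)/2 = -A/2 - T/2)
(m(2, 5)*(24 + (n + 3)))*26 = ((-1/2*5 - 1/2*2)*(24 + (12 + 3)))*26 = ((-5/2 - 1)*(24 + 15))*26 = -7/2*39*26 = -273/2*26 = -3549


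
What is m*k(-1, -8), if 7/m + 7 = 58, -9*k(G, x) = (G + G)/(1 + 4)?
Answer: 14/2295 ≈ 0.0061002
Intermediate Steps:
k(G, x) = -2*G/45 (k(G, x) = -(G + G)/(9*(1 + 4)) = -2*G/(9*5) = -2*G/45)
m = 7/51 (m = 7/(-7 + 58) = 7/51 ≈ 0.13725)
m*k(-1, -8) = 7*(-2/45*(-1))/51 = (7/51)*(2/45) = 14/2295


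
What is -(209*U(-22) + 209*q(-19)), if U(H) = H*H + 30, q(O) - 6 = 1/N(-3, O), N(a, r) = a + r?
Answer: -217341/2 ≈ -1.0867e+5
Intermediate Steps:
q(O) = 6 + 1/(-3 + O)
U(H) = 30 + H² (U(H) = H² + 30 = 30 + H²)
-(209*U(-22) + 209*q(-19)) = -(6270 + 101156 + 209*(-17 + 6*(-19))/(-3 - 19)) = -209/(1/((30 + 484) + (-17 - 114)/(-22))) = -209/(1/(514 - 1/22*(-131))) = -209/(1/(514 + 131/22)) = -209/(1/(11439/22)) = -209/22/11439 = -209*11439/22 = -217341/2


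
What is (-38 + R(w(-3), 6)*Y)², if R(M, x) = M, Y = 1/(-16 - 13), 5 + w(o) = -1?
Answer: 1201216/841 ≈ 1428.3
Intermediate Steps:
w(o) = -6 (w(o) = -5 - 1 = -6)
Y = -1/29 (Y = 1/(-29) = -1/29 ≈ -0.034483)
(-38 + R(w(-3), 6)*Y)² = (-38 - 6*(-1/29))² = (-38 + 6/29)² = (-1096/29)² = 1201216/841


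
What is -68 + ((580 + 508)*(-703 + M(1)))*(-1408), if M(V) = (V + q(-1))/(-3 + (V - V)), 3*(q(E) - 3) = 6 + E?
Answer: 9718398364/9 ≈ 1.0798e+9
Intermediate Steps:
q(E) = 5 + E/3 (q(E) = 3 + (6 + E)/3 = 3 + (2 + E/3) = 5 + E/3)
M(V) = -14/9 - V/3 (M(V) = (V + (5 + (1/3)*(-1)))/(-3 + (V - V)) = (V + (5 - 1/3))/(-3 + 0) = (V + 14/3)/(-3) = (14/3 + V)*(-1/3) = -14/9 - V/3)
-68 + ((580 + 508)*(-703 + M(1)))*(-1408) = -68 + ((580 + 508)*(-703 + (-14/9 - 1/3*1)))*(-1408) = -68 + (1088*(-703 + (-14/9 - 1/3)))*(-1408) = -68 + (1088*(-703 - 17/9))*(-1408) = -68 + (1088*(-6344/9))*(-1408) = -68 - 6902272/9*(-1408) = -68 + 9718398976/9 = 9718398364/9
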